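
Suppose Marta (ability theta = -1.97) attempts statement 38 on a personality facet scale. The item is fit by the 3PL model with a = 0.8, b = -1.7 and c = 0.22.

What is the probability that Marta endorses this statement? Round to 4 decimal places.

P(theta) = c + (1 − c) · 1 / (1 + exp(−a(theta − b)))
Exponent: 0.8 × (-1.97 − (-1.7)) = -0.2160
1/(1 + e^{0.2160}) = 0.4462
P = 0.22 + 0.78 × 0.4462 = 0.5680

0.5680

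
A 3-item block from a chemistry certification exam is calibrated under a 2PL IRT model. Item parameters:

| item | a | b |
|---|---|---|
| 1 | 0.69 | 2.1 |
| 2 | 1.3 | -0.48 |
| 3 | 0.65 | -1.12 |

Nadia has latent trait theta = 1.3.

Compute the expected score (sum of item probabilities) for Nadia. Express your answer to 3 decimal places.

2.104

P(theta) = 1 / (1 + exp(−a(theta − b)))
P_1 = 1/(1+e^{0.5520}) = 0.3654
P_2 = 1/(1+e^{-2.3140}) = 0.9100
P_3 = 1/(1+e^{-1.5730}) = 0.8282
E[score] = 0.3654 + 0.9100 + 0.8282 = 2.1036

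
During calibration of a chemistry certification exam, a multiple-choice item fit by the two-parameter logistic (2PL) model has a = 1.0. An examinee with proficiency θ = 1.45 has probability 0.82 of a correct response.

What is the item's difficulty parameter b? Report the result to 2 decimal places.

P(θ) = 1 / (1 + exp(−a(θ − b)))
logit(0.82) = ln(0.82/0.18) = 1.5163
b = θ − logit/(a) = 1.45 − 1.5163/1.0000 = -0.0663

-0.07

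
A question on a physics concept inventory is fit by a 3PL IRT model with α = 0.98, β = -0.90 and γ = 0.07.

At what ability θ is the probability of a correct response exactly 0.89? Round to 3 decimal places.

1.150

P(θ) = γ + (1 − γ) · 1 / (1 + exp(−α(θ − β)))
Remove guessing floor: (0.89 − 0.07)/(1 − 0.07) = 0.8817
logit = ln(0.8817/0.1183) = 2.0088
θ = β + logit/(α) = -0.90 + 2.0088/0.9800 = 1.1498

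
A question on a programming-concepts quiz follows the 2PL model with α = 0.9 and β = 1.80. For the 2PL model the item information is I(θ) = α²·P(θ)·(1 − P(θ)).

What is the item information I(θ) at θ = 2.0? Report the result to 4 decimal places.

0.2009

P = 1/(1+e^{-0.1800}) = 0.5449
P(1−P) = 0.5449 × 0.4551 = 0.2480
I = α² × P(1−P) = 0.9² × 0.2480 = 0.20087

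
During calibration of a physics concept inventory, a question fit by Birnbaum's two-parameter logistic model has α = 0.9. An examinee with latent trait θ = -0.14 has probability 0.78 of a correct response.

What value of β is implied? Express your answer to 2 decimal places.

-1.55

P(θ) = 1 / (1 + exp(−α(θ − β)))
logit(0.78) = ln(0.78/0.22) = 1.2657
β = θ − logit/(α) = -0.14 − 1.2657/0.9000 = -1.5463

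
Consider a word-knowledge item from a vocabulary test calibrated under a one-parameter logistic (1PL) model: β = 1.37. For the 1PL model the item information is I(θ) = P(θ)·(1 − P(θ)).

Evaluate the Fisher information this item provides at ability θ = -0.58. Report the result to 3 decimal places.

P = 1/(1+e^{1.9500}) = 0.1246
P(1−P) = 0.1246 × 0.8754 = 0.1090
I = P(1−P) = 0.10904

0.109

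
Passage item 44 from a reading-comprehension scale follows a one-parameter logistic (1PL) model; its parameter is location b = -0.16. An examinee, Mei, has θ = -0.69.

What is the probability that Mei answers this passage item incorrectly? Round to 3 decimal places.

P(θ) = 1 / (1 + exp(−(θ − b)))
Exponent: (-0.69 − (-0.16)) = -0.5300
1/(1 + e^{0.5300}) = 0.3705
P = 0.3705
P(incorrect) = 1 − 0.3705 = 0.6295

0.629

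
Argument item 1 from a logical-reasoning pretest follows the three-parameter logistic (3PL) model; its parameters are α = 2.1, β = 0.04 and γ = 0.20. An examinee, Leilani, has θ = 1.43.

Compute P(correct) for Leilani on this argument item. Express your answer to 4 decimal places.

0.9590

P(θ) = γ + (1 − γ) · 1 / (1 + exp(−α(θ − β)))
Exponent: 2.1 × (1.43 − 0.04) = 2.9190
1/(1 + e^{-2.9190}) = 0.9488
P = 0.20 + 0.80 × 0.9488 = 0.9590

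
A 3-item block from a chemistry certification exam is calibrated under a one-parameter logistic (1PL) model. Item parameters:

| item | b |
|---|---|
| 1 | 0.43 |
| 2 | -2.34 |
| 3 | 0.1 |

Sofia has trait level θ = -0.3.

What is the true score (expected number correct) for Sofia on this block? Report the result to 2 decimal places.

1.61

P(θ) = 1 / (1 + exp(−(θ − b)))
P_1 = 1/(1+e^{0.7300}) = 0.3252
P_2 = 1/(1+e^{-2.0400}) = 0.8849
P_3 = 1/(1+e^{0.4000}) = 0.4013
E[score] = 0.3252 + 0.8849 + 0.4013 = 1.6114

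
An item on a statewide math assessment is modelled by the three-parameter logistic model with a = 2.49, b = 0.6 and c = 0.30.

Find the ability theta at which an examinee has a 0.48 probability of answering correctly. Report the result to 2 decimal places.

P(theta) = c + (1 − c) · 1 / (1 + exp(−a(theta − b)))
Remove guessing floor: (0.48 − 0.30)/(1 − 0.30) = 0.2571
logit = ln(0.2571/0.7429) = -1.0609
theta = b + logit/(a) = 0.6 + (-1.0609)/2.4900 = 0.1739

0.17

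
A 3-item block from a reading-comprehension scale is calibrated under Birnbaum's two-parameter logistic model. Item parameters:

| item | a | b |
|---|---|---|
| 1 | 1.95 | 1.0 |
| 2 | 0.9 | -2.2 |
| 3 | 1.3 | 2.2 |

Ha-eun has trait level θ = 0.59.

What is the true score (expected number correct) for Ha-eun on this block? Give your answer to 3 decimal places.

1.345

P(θ) = 1 / (1 + exp(−a(θ − b)))
P_1 = 1/(1+e^{0.7995}) = 0.3101
P_2 = 1/(1+e^{-2.5110}) = 0.9249
P_3 = 1/(1+e^{2.0930}) = 0.1098
E[score] = 0.3101 + 0.9249 + 0.1098 = 1.3448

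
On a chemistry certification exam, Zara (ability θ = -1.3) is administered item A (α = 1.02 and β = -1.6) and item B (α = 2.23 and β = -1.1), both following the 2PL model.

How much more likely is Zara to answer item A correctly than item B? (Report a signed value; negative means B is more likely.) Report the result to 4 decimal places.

0.1856

P(θ) = 1 / (1 + exp(−α(θ − β)))
P_A = 0.5759
P_B = 0.3903
P_A − P_B = 0.1856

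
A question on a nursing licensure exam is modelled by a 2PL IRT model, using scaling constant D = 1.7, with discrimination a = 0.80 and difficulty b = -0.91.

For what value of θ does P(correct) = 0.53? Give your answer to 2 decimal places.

-0.82

P(θ) = 1 / (1 + exp(−D·a(θ − b)))
logit = ln(0.5300/0.4700) = 0.1201
θ = b + logit/(1.7·a) = -0.91 + 0.1201/1.3600 = -0.8217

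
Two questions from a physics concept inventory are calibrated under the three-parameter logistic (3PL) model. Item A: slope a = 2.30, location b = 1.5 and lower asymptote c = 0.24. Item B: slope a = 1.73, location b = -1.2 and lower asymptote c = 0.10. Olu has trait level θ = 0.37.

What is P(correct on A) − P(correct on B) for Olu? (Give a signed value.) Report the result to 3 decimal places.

P(θ) = c + (1 − c) · 1 / (1 + exp(−a(θ − b)))
P_A = 0.2926
P_B = 0.9442
P_A − P_B = -0.6516

-0.652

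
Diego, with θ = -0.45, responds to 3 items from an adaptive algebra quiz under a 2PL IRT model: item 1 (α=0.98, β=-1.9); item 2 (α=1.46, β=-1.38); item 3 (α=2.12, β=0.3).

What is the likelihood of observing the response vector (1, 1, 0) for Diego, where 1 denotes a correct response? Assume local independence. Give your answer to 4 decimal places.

P(θ) = 1 / (1 + exp(−α(θ − β)))
P_1 = 1/(1+e^{-1.4210}) = 0.8055
P_2 = 1/(1+e^{-1.3578}) = 0.7954
P_3 = 1/(1+e^{1.5900}) = 0.1694
L = P_1 × P_2 × (1−P_3) = 0.8055 × 0.7954 × 0.8306 = 0.53217

0.5322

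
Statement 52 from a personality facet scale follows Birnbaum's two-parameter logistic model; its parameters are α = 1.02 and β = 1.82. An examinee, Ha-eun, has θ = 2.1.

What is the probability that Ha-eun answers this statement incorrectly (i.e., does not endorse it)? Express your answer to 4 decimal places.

0.4291

P(θ) = 1 / (1 + exp(−α(θ − β)))
Exponent: 1.02 × (2.1 − 1.82) = 0.2856
1/(1 + e^{-0.2856}) = 0.5709
P(incorrect) = 1 − 0.5709 = 0.4291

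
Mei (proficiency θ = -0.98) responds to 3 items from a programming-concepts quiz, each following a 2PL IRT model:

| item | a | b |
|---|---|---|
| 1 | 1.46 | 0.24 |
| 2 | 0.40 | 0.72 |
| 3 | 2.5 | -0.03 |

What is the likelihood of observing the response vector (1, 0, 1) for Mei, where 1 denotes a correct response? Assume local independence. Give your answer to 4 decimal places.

P(θ) = 1 / (1 + exp(−a(θ − b)))
P_1 = 1/(1+e^{1.7812}) = 0.1442
P_2 = 1/(1+e^{0.6800}) = 0.3363
P_3 = 1/(1+e^{2.3750}) = 0.0851
L = P_1 × (1−P_2) × P_3 = 0.1442 × 0.6637 × 0.0851 = 0.00814

0.0081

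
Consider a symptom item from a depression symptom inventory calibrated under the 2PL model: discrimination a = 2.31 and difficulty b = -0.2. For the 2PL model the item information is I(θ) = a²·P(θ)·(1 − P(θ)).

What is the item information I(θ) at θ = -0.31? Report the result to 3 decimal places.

1.313

P = 1/(1+e^{0.2541}) = 0.4368
P(1−P) = 0.4368 × 0.5632 = 0.2460
I = a² × P(1−P) = 2.31² × 0.2460 = 1.31272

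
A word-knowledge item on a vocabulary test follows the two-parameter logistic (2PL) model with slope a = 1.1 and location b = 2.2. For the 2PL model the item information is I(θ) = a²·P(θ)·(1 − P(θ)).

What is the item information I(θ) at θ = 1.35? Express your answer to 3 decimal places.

0.245

P = 1/(1+e^{0.9350}) = 0.2819
P(1−P) = 0.2819 × 0.7181 = 0.2024
I = a² × P(1−P) = 1.1² × 0.2024 = 0.24495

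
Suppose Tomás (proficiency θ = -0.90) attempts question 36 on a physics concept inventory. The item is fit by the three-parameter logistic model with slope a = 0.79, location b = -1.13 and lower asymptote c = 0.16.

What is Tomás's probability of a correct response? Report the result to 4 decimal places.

0.6181

P(θ) = c + (1 − c) · 1 / (1 + exp(−a(θ − b)))
Exponent: 0.79 × (-0.90 − (-1.13)) = 0.1817
1/(1 + e^{-0.1817}) = 0.5453
P = 0.16 + 0.84 × 0.5453 = 0.6181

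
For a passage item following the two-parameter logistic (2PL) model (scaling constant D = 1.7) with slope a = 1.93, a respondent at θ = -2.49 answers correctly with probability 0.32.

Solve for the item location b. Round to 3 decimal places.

-2.260

P(θ) = 1 / (1 + exp(−D·a(θ − b)))
logit(0.32) = ln(0.32/0.68) = -0.7538
b = θ − logit/(1.7·a) = -2.49 − (-0.7538)/3.2810 = -2.2603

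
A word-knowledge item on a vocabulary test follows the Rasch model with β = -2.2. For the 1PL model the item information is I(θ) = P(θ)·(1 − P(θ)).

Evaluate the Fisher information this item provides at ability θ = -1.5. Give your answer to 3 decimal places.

P = 1/(1+e^{-0.7000}) = 0.6682
P(1−P) = 0.6682 × 0.3318 = 0.2217
I = P(1−P) = 0.22171

0.222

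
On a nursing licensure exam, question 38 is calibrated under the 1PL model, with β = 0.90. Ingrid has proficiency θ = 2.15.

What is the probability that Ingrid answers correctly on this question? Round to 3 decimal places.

0.777

P(θ) = 1 / (1 + exp(−(θ − β)))
Exponent: (2.15 − 0.90) = 1.2500
1/(1 + e^{-1.2500}) = 0.7773
P = 0.7773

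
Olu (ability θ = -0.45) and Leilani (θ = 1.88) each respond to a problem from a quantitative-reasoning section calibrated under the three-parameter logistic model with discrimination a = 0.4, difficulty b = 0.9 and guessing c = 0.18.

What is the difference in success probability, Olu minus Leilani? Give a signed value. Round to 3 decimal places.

P(θ) = c + (1 − c) · 1 / (1 + exp(−a(θ − b)))
P(Olu) = 0.4819  [exponent -0.5400]
P(Leilani) = 0.6693  [exponent 0.3920]
Difference = 0.4819 − 0.6693 = -0.1874

-0.187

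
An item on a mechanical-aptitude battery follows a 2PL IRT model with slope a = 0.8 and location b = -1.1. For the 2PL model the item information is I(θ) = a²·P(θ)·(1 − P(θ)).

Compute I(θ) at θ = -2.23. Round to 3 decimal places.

P = 1/(1+e^{0.9040}) = 0.2882
P(1−P) = 0.2882 × 0.7118 = 0.2052
I = a² × P(1−P) = 0.8² × 0.2052 = 0.13130

0.131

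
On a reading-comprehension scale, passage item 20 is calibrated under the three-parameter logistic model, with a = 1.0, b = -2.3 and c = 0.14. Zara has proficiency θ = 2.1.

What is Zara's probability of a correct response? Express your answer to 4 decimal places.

P(θ) = c + (1 − c) · 1 / (1 + exp(−a(θ − b)))
Exponent: 1.0 × (2.1 − (-2.3)) = 4.4000
1/(1 + e^{-4.4000}) = 0.9879
P = 0.14 + 0.86 × 0.9879 = 0.9896

0.9896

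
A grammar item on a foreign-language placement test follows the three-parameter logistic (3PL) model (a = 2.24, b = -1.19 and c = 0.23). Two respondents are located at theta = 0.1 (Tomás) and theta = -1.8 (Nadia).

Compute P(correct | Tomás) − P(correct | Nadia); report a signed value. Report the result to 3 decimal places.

P(theta) = c + (1 − c) · 1 / (1 + exp(−a(theta − b)))
P(Tomás) = 0.9594  [exponent 2.8896]
P(Nadia) = 0.3865  [exponent -1.3664]
Difference = 0.9594 − 0.3865 = 0.5730

0.573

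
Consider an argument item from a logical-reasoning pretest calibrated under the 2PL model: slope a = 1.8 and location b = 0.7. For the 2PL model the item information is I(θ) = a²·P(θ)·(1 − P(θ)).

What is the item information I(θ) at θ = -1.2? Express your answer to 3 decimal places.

P = 1/(1+e^{3.4200}) = 0.0317
P(1−P) = 0.0317 × 0.9683 = 0.0307
I = a² × P(1−P) = 1.8² × 0.0307 = 0.09938

0.099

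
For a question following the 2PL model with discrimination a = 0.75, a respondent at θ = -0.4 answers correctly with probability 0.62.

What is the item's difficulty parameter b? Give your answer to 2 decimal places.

-1.05

P(θ) = 1 / (1 + exp(−a(θ − b)))
logit(0.62) = ln(0.62/0.38) = 0.4895
b = θ − logit/(a) = -0.4 − 0.4895/0.7500 = -1.0527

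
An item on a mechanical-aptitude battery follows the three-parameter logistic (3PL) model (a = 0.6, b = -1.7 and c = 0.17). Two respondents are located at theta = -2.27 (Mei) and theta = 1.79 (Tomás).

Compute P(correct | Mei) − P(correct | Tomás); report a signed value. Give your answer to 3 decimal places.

-0.394

P(theta) = c + (1 − c) · 1 / (1 + exp(−a(theta − b)))
P(Mei) = 0.5147  [exponent -0.3420]
P(Tomás) = 0.9090  [exponent 2.0940]
Difference = 0.5147 − 0.9090 = -0.3942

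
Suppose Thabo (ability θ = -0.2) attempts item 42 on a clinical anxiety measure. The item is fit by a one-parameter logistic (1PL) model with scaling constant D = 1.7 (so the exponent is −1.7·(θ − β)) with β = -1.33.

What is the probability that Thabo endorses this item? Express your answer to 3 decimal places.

P(θ) = 1 / (1 + exp(−D·(θ − β)))
Exponent: 1.7 × (-0.2 − (-1.33)) = 1.9210
1/(1 + e^{-1.9210}) = 0.8722
P = 0.8722

0.872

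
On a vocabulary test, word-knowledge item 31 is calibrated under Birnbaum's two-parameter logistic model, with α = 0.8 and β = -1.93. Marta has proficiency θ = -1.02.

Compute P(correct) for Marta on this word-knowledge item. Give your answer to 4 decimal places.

0.6744

P(θ) = 1 / (1 + exp(−α(θ − β)))
Exponent: 0.8 × (-1.02 − (-1.93)) = 0.7280
1/(1 + e^{-0.7280}) = 0.6744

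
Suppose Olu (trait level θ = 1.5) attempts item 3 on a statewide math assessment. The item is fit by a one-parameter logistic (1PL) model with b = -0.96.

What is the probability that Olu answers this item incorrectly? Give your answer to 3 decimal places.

P(θ) = 1 / (1 + exp(−(θ − b)))
Exponent: (1.5 − (-0.96)) = 2.4600
1/(1 + e^{-2.4600}) = 0.9213
P = 0.9213
P(incorrect) = 1 − 0.9213 = 0.0787

0.079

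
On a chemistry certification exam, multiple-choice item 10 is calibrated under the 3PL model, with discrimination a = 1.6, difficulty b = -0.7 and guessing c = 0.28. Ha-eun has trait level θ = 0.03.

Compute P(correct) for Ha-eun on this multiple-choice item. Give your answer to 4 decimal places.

P(θ) = c + (1 − c) · 1 / (1 + exp(−a(θ − b)))
Exponent: 1.6 × (0.03 − (-0.7)) = 1.1680
1/(1 + e^{-1.1680}) = 0.7628
P = 0.28 + 0.72 × 0.7628 = 0.8292

0.8292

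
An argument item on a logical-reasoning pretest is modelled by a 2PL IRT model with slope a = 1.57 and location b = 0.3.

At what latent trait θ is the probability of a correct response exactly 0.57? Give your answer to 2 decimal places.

0.48

P(θ) = 1 / (1 + exp(−a(θ − b)))
logit = ln(0.5700/0.4300) = 0.2819
θ = b + logit/(a) = 0.3 + 0.2819/1.5700 = 0.4795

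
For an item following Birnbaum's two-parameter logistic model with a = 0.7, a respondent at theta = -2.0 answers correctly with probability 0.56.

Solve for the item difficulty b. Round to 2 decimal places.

-2.34

P(theta) = 1 / (1 + exp(−a(theta − b)))
logit(0.56) = ln(0.56/0.44) = 0.2412
b = theta − logit/(a) = -2.0 − 0.2412/0.7000 = -2.3445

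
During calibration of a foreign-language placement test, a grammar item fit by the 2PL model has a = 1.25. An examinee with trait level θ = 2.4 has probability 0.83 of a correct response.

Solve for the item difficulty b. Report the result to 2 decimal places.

P(θ) = 1 / (1 + exp(−a(θ − b)))
logit(0.83) = ln(0.83/0.17) = 1.5856
b = θ − logit/(a) = 2.4 − 1.5856/1.2500 = 1.1315

1.13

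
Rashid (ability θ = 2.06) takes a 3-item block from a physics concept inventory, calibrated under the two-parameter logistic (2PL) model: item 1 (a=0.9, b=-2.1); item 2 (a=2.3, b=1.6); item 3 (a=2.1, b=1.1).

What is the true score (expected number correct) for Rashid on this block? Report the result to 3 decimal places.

2.602

P(θ) = 1 / (1 + exp(−a(θ − b)))
P_1 = 1/(1+e^{-3.7440}) = 0.9769
P_2 = 1/(1+e^{-1.0580}) = 0.7423
P_3 = 1/(1+e^{-2.0160}) = 0.8825
E[score] = 0.9769 + 0.7423 + 0.8825 = 2.6017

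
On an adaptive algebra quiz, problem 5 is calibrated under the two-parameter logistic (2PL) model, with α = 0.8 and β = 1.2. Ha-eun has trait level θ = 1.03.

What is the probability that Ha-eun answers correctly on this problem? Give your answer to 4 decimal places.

P(θ) = 1 / (1 + exp(−α(θ − β)))
Exponent: 0.8 × (1.03 − 1.2) = -0.1360
1/(1 + e^{0.1360}) = 0.4661

0.4661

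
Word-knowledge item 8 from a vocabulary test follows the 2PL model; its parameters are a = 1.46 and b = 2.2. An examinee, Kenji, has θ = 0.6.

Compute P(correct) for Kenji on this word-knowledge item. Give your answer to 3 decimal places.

P(θ) = 1 / (1 + exp(−a(θ − b)))
Exponent: 1.46 × (0.6 − 2.2) = -2.3360
1/(1 + e^{2.3360}) = 0.0882

0.088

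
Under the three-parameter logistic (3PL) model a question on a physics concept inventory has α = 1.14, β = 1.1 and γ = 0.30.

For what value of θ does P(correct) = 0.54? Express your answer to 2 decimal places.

0.53

P(θ) = γ + (1 − γ) · 1 / (1 + exp(−α(θ − β)))
Remove guessing floor: (0.54 − 0.30)/(1 − 0.30) = 0.3429
logit = ln(0.3429/0.6571) = -0.6506
θ = β + logit/(α) = 1.1 + (-0.6506)/1.1400 = 0.5293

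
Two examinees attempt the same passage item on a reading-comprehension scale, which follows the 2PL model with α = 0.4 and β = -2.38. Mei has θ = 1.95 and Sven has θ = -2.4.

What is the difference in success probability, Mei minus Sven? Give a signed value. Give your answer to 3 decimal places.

P(θ) = 1 / (1 + exp(−α(θ − β)))
P(Mei) = 0.8497  [exponent 1.7320]
P(Sven) = 0.4980  [exponent -0.0080]
Difference = 0.8497 − 0.4980 = 0.3517

0.352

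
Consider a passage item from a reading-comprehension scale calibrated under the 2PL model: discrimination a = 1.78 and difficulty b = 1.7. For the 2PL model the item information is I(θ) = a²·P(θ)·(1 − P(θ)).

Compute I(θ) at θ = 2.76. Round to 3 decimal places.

0.362

P = 1/(1+e^{-1.8868}) = 0.8684
P(1−P) = 0.8684 × 0.1316 = 0.1143
I = a² × P(1−P) = 1.78² × 0.1143 = 0.36211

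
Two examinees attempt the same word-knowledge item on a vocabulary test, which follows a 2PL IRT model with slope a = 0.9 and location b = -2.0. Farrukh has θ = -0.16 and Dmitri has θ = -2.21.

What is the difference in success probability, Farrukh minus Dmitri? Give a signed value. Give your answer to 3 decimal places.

P(θ) = 1 / (1 + exp(−a(θ − b)))
P(Farrukh) = 0.8397  [exponent 1.6560]
P(Dmitri) = 0.4529  [exponent -0.1890]
Difference = 0.8397 − 0.4529 = 0.3868

0.387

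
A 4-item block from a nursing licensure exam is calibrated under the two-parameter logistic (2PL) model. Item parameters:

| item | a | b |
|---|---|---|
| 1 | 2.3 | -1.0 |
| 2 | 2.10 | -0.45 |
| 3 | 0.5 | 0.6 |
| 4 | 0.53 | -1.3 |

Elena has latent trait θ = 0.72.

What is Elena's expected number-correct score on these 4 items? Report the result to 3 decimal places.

P(θ) = 1 / (1 + exp(−a(θ − b)))
P_1 = 1/(1+e^{-3.9560}) = 0.9812
P_2 = 1/(1+e^{-2.4570}) = 0.9211
P_3 = 1/(1+e^{-0.0600}) = 0.5150
P_4 = 1/(1+e^{-1.0706}) = 0.7447
E[score] = 0.9812 + 0.9211 + 0.5150 + 0.7447 = 3.1620

3.162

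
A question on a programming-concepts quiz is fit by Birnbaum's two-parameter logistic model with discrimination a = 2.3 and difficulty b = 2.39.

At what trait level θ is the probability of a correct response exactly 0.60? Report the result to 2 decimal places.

2.57

P(θ) = 1 / (1 + exp(−a(θ − b)))
logit = ln(0.6000/0.4000) = 0.4055
θ = b + logit/(a) = 2.39 + 0.4055/2.3000 = 2.5663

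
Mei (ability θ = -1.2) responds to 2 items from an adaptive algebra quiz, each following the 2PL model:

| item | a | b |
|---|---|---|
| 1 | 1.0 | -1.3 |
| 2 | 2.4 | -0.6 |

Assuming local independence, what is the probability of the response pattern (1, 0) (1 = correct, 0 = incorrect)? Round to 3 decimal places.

0.424

P(θ) = 1 / (1 + exp(−a(θ − b)))
P_1 = 1/(1+e^{-0.1000}) = 0.5250
P_2 = 1/(1+e^{1.4400}) = 0.1915
L = P_1 × (1−P_2) = 0.5250 × 0.8085 = 0.42442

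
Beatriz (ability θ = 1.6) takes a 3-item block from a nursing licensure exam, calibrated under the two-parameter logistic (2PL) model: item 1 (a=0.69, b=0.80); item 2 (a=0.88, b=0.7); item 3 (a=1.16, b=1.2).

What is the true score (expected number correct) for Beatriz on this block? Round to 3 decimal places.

P(θ) = 1 / (1 + exp(−a(θ − b)))
P_1 = 1/(1+e^{-0.5520}) = 0.6346
P_2 = 1/(1+e^{-0.7920}) = 0.6883
P_3 = 1/(1+e^{-0.4640}) = 0.6140
E[score] = 0.6346 + 0.6883 + 0.6140 = 1.9368

1.937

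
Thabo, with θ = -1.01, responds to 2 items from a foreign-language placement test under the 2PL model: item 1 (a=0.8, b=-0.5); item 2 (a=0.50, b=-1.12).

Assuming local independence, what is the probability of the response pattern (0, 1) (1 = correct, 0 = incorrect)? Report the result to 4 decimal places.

P(θ) = 1 / (1 + exp(−a(θ − b)))
P_1 = 1/(1+e^{0.4080}) = 0.3994
P_2 = 1/(1+e^{-0.0550}) = 0.5137
L = (1−P_1) × P_2 = 0.6006 × 0.5137 = 0.30856

0.3086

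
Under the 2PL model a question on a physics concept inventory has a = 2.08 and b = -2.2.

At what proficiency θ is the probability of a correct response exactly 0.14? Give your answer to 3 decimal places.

-3.073

P(θ) = 1 / (1 + exp(−a(θ − b)))
logit = ln(0.1400/0.8600) = -1.8153
θ = b + logit/(a) = -2.2 + (-1.8153)/2.0800 = -3.0727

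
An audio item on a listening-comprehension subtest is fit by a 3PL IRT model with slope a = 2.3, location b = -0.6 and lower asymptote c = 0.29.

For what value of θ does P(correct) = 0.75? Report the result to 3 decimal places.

P(θ) = c + (1 − c) · 1 / (1 + exp(−a(θ − b)))
Remove guessing floor: (0.75 − 0.29)/(1 − 0.29) = 0.6479
logit = ln(0.6479/0.3521) = 0.6098
θ = b + logit/(a) = -0.6 + 0.6098/2.3000 = -0.3349

-0.335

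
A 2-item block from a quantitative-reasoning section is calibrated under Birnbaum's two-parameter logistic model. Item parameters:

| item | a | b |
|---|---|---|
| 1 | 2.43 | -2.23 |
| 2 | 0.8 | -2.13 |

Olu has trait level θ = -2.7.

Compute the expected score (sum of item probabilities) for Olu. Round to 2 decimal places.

P(θ) = 1 / (1 + exp(−a(θ − b)))
P_1 = 1/(1+e^{1.1421}) = 0.2419
P_2 = 1/(1+e^{0.4560}) = 0.3879
E[score] = 0.2419 + 0.3879 = 0.6299

0.63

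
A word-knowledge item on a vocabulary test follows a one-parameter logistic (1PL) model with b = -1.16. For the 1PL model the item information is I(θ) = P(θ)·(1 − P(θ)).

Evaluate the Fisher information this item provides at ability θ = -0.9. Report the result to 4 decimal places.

0.2458

P = 1/(1+e^{-0.2600}) = 0.5646
P(1−P) = 0.5646 × 0.4354 = 0.2458
I = P(1−P) = 0.24582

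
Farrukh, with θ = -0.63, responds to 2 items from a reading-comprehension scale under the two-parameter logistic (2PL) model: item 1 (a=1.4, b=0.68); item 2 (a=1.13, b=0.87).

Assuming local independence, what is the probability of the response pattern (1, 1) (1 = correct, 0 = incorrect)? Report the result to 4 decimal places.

P(θ) = 1 / (1 + exp(−a(θ − b)))
P_1 = 1/(1+e^{1.8340}) = 0.1378
P_2 = 1/(1+e^{1.6950}) = 0.1551
L = P_1 × P_2 = 0.1378 × 0.1551 = 0.02137

0.0214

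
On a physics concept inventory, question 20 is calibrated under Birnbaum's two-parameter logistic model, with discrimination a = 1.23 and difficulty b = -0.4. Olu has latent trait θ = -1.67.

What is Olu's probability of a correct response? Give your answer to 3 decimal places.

0.173

P(θ) = 1 / (1 + exp(−a(θ − b)))
Exponent: 1.23 × (-1.67 − (-0.4)) = -1.5621
1/(1 + e^{1.5621}) = 0.1733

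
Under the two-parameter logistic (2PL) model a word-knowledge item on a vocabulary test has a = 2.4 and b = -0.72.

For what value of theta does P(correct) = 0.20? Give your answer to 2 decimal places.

P(theta) = 1 / (1 + exp(−a(theta − b)))
logit = ln(0.2000/0.8000) = -1.3863
theta = b + logit/(a) = -0.72 + (-1.3863)/2.4000 = -1.2976

-1.30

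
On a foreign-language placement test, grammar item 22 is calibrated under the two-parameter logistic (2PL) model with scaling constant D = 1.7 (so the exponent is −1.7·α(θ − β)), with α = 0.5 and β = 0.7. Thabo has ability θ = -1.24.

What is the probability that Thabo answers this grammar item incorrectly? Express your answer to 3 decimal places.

0.839

P(θ) = 1 / (1 + exp(−D·α(θ − β)))
Exponent: 1.7 × 0.5 × (-1.24 − 0.7) = -1.6490
1/(1 + e^{1.6490}) = 0.1612
P = 0.1612
P(incorrect) = 1 − 0.1612 = 0.8388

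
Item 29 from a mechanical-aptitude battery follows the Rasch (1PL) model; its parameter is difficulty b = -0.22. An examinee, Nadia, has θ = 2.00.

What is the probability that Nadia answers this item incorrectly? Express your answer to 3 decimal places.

0.098

P(θ) = 1 / (1 + exp(−(θ − b)))
Exponent: (2.00 − (-0.22)) = 2.2200
1/(1 + e^{-2.2200}) = 0.9020
P = 0.9020
P(incorrect) = 1 − 0.9020 = 0.0980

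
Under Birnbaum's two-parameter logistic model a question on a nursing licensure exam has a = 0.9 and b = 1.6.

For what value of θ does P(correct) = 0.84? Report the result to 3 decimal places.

3.442

P(θ) = 1 / (1 + exp(−a(θ − b)))
logit = ln(0.8400/0.1600) = 1.6582
θ = b + logit/(a) = 1.6 + 1.6582/0.9000 = 3.4425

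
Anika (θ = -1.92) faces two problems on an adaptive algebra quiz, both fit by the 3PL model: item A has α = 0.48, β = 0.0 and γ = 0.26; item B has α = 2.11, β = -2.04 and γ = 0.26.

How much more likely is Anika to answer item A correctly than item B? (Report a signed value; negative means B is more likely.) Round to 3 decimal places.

P(θ) = γ + (1 − γ) · 1 / (1 + exp(−α(θ − β)))
P_A = 0.4706
P_B = 0.6766
P_A − P_B = -0.2060

-0.206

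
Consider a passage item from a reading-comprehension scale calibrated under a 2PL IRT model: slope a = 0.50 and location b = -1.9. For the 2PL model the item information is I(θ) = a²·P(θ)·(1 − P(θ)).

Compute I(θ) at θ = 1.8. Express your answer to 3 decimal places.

P = 1/(1+e^{-1.8500}) = 0.8641
P(1−P) = 0.8641 × 0.1359 = 0.1174
I = a² × P(1−P) = 0.50² × 0.1174 = 0.02935

0.029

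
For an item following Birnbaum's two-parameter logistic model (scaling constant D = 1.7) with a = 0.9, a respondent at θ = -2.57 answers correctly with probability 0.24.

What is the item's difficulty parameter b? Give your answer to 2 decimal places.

P(θ) = 1 / (1 + exp(−D·a(θ − b)))
logit(0.24) = ln(0.24/0.76) = -1.1527
b = θ − logit/(1.7·a) = -2.57 − (-1.1527)/1.5300 = -1.8166

-1.82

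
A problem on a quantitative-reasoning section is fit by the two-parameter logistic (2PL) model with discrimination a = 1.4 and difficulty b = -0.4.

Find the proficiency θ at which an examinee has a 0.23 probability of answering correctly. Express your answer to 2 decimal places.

P(θ) = 1 / (1 + exp(−a(θ − b)))
logit = ln(0.2300/0.7700) = -1.2083
θ = b + logit/(a) = -0.4 + (-1.2083)/1.4000 = -1.2631

-1.26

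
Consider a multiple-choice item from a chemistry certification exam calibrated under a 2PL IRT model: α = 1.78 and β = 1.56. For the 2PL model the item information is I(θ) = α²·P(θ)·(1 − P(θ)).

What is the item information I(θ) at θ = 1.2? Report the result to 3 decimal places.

P = 1/(1+e^{0.6408}) = 0.3451
P(1−P) = 0.3451 × 0.6549 = 0.2260
I = α² × P(1−P) = 1.78² × 0.2260 = 0.71604

0.716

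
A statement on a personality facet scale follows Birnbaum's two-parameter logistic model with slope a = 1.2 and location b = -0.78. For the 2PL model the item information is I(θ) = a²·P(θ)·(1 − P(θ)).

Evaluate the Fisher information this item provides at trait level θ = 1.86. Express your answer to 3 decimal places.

P = 1/(1+e^{-3.1680}) = 0.9596
P(1−P) = 0.9596 × 0.0404 = 0.0388
I = a² × P(1−P) = 1.2² × 0.0388 = 0.05581

0.056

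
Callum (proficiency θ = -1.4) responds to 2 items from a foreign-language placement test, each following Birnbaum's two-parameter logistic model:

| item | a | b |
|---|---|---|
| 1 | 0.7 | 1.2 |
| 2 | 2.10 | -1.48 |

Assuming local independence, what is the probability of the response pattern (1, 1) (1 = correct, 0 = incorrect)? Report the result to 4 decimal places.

P(θ) = 1 / (1 + exp(−a(θ − b)))
P_1 = 1/(1+e^{1.8200}) = 0.1394
P_2 = 1/(1+e^{-0.1680}) = 0.5419
L = P_1 × P_2 = 0.1394 × 0.5419 = 0.07556

0.0756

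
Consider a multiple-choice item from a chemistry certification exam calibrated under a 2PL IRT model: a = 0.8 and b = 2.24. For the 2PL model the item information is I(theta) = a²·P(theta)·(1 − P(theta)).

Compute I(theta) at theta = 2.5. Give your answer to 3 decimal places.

P = 1/(1+e^{-0.2080}) = 0.5518
P(1−P) = 0.5518 × 0.4482 = 0.2473
I = a² × P(1−P) = 0.8² × 0.2473 = 0.15828

0.158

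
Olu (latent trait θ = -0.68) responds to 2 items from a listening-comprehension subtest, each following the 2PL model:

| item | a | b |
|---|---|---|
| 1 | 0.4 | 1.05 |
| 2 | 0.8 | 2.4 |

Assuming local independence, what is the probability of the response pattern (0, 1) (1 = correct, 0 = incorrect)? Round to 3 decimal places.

0.052

P(θ) = 1 / (1 + exp(−a(θ − b)))
P_1 = 1/(1+e^{0.6920}) = 0.3336
P_2 = 1/(1+e^{2.4640}) = 0.0784
L = (1−P_1) × P_2 = 0.6664 × 0.0784 = 0.05226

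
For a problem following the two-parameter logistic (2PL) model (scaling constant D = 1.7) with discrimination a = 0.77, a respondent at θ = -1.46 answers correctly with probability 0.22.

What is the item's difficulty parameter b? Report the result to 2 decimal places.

-0.49

P(θ) = 1 / (1 + exp(−D·a(θ − b)))
logit(0.22) = ln(0.22/0.78) = -1.2657
b = θ − logit/(1.7·a) = -1.46 − (-1.2657)/1.3090 = -0.4931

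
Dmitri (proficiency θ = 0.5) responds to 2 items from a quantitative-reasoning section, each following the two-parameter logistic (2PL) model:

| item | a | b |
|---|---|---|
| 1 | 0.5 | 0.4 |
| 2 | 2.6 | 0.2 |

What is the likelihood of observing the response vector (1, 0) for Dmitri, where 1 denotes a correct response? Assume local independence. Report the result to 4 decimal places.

P(θ) = 1 / (1 + exp(−a(θ − b)))
P_1 = 1/(1+e^{-0.0500}) = 0.5125
P_2 = 1/(1+e^{-0.7800}) = 0.6857
L = P_1 × (1−P_2) = 0.5125 × 0.3143 = 0.16109

0.1611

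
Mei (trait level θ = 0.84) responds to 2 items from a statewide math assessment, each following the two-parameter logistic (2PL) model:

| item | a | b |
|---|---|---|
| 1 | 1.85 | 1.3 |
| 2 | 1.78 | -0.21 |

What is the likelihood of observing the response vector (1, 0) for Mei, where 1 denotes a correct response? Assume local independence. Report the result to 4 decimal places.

P(θ) = 1 / (1 + exp(−a(θ − b)))
P_1 = 1/(1+e^{0.8510}) = 0.2992
P_2 = 1/(1+e^{-1.8690}) = 0.8663
L = P_1 × (1−P_2) = 0.2992 × 0.1337 = 0.03999

0.0400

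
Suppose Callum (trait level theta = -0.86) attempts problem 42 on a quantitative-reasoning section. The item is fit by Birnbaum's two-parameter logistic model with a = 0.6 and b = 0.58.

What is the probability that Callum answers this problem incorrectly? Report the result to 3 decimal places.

P(theta) = 1 / (1 + exp(−a(theta − b)))
Exponent: 0.6 × (-0.86 − 0.58) = -0.8640
1/(1 + e^{0.8640}) = 0.2965
P(incorrect) = 1 − 0.2965 = 0.7035

0.703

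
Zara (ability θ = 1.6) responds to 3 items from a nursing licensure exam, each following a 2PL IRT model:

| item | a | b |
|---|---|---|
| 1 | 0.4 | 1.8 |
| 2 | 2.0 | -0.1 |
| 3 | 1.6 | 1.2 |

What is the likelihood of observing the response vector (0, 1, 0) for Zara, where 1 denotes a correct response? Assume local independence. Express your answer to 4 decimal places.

0.1737

P(θ) = 1 / (1 + exp(−a(θ − b)))
P_1 = 1/(1+e^{0.0800}) = 0.4800
P_2 = 1/(1+e^{-3.4000}) = 0.9677
P_3 = 1/(1+e^{-0.6400}) = 0.6548
L = (1−P_1) × P_2 × (1−P_3) = 0.5200 × 0.9677 × 0.3452 = 0.17373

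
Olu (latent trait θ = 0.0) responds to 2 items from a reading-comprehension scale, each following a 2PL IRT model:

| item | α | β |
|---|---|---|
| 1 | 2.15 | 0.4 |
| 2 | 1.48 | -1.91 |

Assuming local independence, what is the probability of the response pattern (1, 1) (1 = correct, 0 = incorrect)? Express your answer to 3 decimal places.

0.281

P(θ) = 1 / (1 + exp(−α(θ − β)))
P_1 = 1/(1+e^{0.8600}) = 0.2973
P_2 = 1/(1+e^{-2.8268}) = 0.9441
L = P_1 × P_2 = 0.2973 × 0.9441 = 0.28072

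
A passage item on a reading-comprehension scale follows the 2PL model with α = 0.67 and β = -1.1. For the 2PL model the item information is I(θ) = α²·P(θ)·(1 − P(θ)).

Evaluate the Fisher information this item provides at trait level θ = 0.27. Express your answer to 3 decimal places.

0.092

P = 1/(1+e^{-0.9179}) = 0.7146
P(1−P) = 0.7146 × 0.2854 = 0.2039
I = α² × P(1−P) = 0.67² × 0.2039 = 0.09155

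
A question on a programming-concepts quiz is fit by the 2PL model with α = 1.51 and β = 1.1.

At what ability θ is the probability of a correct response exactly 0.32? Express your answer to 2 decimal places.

0.60

P(θ) = 1 / (1 + exp(−α(θ − β)))
logit = ln(0.3200/0.6800) = -0.7538
θ = β + logit/(α) = 1.1 + (-0.7538)/1.5100 = 0.6008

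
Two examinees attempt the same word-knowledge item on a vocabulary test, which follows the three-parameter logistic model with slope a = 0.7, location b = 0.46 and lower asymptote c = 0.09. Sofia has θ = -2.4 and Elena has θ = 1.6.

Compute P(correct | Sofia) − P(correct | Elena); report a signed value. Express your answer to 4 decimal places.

-0.5192

P(θ) = c + (1 − c) · 1 / (1 + exp(−a(θ − b)))
P(Sofia) = 0.1983  [exponent -2.0020]
P(Elena) = 0.7175  [exponent 0.7980]
Difference = 0.1983 − 0.7175 = -0.5192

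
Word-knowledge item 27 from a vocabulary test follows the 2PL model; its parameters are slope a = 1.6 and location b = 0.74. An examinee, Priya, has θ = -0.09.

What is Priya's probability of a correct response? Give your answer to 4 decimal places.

P(θ) = 1 / (1 + exp(−a(θ − b)))
Exponent: 1.6 × (-0.09 − 0.74) = -1.3280
1/(1 + e^{1.3280}) = 0.2095

0.2095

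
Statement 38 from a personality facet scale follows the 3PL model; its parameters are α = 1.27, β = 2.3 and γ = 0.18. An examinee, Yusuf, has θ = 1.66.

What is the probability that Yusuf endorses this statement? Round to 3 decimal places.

0.432

P(θ) = γ + (1 − γ) · 1 / (1 + exp(−α(θ − β)))
Exponent: 1.27 × (1.66 − 2.3) = -0.8128
1/(1 + e^{0.8128}) = 0.3073
P = 0.18 + 0.82 × 0.3073 = 0.4320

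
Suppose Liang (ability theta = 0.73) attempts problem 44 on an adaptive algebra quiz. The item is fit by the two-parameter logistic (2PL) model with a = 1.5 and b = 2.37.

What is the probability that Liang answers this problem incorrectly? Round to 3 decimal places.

0.921

P(theta) = 1 / (1 + exp(−a(theta − b)))
Exponent: 1.5 × (0.73 − 2.37) = -2.4600
1/(1 + e^{2.4600}) = 0.0787
P(incorrect) = 1 − 0.0787 = 0.9213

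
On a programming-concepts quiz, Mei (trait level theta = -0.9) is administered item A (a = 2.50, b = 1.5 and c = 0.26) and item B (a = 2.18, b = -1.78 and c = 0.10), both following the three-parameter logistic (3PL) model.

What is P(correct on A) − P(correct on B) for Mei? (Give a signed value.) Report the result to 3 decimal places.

P(theta) = c + (1 − c) · 1 / (1 + exp(−a(theta − b)))
P_A = 0.2618
P_B = 0.8848
P_A − P_B = -0.6229

-0.623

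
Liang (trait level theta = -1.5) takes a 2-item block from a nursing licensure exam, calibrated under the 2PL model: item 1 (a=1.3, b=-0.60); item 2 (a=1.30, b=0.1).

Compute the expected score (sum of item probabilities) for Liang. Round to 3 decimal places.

P(theta) = 1 / (1 + exp(−a(theta − b)))
P_1 = 1/(1+e^{1.1700}) = 0.2369
P_2 = 1/(1+e^{2.0800}) = 0.1111
E[score] = 0.2369 + 0.1111 = 0.3479

0.348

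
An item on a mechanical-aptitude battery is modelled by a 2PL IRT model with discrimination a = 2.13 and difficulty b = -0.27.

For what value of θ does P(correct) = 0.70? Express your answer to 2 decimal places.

P(θ) = 1 / (1 + exp(−a(θ − b)))
logit = ln(0.7000/0.3000) = 0.8473
θ = b + logit/(a) = -0.27 + 0.8473/2.1300 = 0.1278

0.13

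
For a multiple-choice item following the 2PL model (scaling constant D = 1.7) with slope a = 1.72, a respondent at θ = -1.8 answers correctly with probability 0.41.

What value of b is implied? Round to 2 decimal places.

P(θ) = 1 / (1 + exp(−D·a(θ − b)))
logit(0.41) = ln(0.41/0.59) = -0.3640
b = θ − logit/(1.7·a) = -1.8 − (-0.3640)/2.9240 = -1.6755

-1.68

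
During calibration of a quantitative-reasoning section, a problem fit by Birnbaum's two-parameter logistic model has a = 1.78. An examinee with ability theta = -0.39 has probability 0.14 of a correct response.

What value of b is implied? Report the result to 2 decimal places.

P(theta) = 1 / (1 + exp(−a(theta − b)))
logit(0.14) = ln(0.14/0.86) = -1.8153
b = theta − logit/(a) = -0.39 − (-1.8153)/1.7800 = 0.6298

0.63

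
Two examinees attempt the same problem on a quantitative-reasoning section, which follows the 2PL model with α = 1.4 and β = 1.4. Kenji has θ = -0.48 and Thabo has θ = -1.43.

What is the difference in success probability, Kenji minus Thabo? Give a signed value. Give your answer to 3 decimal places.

0.048

P(θ) = 1 / (1 + exp(−α(θ − β)))
P(Kenji) = 0.0671  [exponent -2.6320]
P(Thabo) = 0.0187  [exponent -3.9620]
Difference = 0.0671 − 0.0187 = 0.0484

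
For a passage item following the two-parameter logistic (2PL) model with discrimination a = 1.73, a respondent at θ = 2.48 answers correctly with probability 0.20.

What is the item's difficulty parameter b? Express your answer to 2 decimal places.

P(θ) = 1 / (1 + exp(−a(θ − b)))
logit(0.20) = ln(0.20/0.80) = -1.3863
b = θ − logit/(a) = 2.48 − (-1.3863)/1.7300 = 3.2813

3.28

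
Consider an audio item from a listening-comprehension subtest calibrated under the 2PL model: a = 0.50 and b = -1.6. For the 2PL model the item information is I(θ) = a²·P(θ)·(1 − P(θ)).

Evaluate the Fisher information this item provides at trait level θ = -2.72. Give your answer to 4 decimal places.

0.0578

P = 1/(1+e^{0.5600}) = 0.3635
P(1−P) = 0.3635 × 0.6365 = 0.2314
I = a² × P(1−P) = 0.50² × 0.2314 = 0.05785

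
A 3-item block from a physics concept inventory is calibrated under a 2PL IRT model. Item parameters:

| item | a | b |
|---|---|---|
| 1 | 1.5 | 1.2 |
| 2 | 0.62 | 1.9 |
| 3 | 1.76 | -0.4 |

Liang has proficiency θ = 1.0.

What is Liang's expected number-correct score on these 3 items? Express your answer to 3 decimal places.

P(θ) = 1 / (1 + exp(−a(θ − b)))
P_1 = 1/(1+e^{0.3000}) = 0.4256
P_2 = 1/(1+e^{0.5580}) = 0.3640
P_3 = 1/(1+e^{-2.4640}) = 0.9216
E[score] = 0.4256 + 0.3640 + 0.9216 = 1.7111

1.711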